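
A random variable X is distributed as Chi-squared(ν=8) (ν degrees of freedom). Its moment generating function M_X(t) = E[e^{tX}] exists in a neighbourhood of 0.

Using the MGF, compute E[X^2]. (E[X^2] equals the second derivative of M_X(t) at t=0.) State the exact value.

E[X^2] = M^(2)(0) = 80

M_X(t) = (1 - 2*t)^(-4)
M^(2)(t) = 80/(64*t^6 - 192*t^5 + 240*t^4 - 160*t^3 + 60*t^2 - 12*t + 1)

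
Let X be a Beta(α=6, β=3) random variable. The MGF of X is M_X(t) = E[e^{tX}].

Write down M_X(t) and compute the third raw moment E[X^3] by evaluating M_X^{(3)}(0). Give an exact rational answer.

M_X(t) = ₁F₁(6; 9; t)
M^(3)(t) = 56*₁F₁(9; 12; t)/165

E[X^3] = M^(3)(0) = 56/165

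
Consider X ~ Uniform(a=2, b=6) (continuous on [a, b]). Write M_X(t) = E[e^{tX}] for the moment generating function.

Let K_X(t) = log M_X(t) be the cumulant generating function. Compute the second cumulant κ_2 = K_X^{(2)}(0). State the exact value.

M_X(t) = (e^(6*t) - e^(2*t))/(4*t)
K_X(t) = log M_X(t) = -log(t) + log(e^(6*t) - e^(2*t)) - 2*log(2)
dK/dt = (6*t*e^(4*t) - 2*t - e^(4*t) + 1)/(t*e^(4*t) - t)
d^2K/dt^2 = (-16*t^2*e^(4*t) + e^(8*t) - 2*e^(4*t) + 1)/(t^2*e^(8*t) - 2*t^2*e^(4*t) + t^2)

κ_2 = d^2K/dt^2 |_{t=0} = 4/3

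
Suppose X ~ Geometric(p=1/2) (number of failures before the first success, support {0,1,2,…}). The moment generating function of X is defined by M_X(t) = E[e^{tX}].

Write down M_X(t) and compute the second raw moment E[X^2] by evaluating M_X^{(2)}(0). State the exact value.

M_X(t) = 1/(2*(1 - e^(t)/2))
M^(2)(t) = (-e^(2*t) - 2*e^(t))/(e^(3*t) - 6*e^(2*t) + 12*e^(t) - 8)

E[X^2] = M^(2)(0) = 3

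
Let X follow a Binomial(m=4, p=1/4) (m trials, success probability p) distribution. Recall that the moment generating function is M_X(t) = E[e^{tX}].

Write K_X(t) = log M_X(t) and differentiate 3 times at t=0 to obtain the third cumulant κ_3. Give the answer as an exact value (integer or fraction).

M_X(t) = (e^(t)/4 + 3/4)^4
K_X(t) = log M_X(t) = 4*log(e^(t)/4 + 3/4)
K′(t) = 4*e^(t)/(e^(t) + 3)
K′′(t) = 12*e^(t)/(e^(2*t) + 6*e^(t) + 9)
K′′′(t) = (-12*e^(2*t) + 36*e^(t))/(e^(3*t) + 9*e^(2*t) + 27*e^(t) + 27)

κ_3 = K′′′(0) = 3/8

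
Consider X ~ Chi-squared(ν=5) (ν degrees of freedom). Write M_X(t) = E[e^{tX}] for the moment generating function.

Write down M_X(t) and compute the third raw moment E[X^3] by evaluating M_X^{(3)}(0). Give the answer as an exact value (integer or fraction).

E[X^3] = d^3M/dt^3 |_{t=0} = 315

M_X(t) = (1 - 2*t)^(-5/2)
dM/dt = -5/(8*t^3*√(1 - 2*t) - 12*t^2*√(1 - 2*t) + 6*t*√(1 - 2*t) - √(1 - 2*t))
d^2M/dt^2 = 35/(16*t^4*√(1 - 2*t) - 32*t^3*√(1 - 2*t) + 24*t^2*√(1 - 2*t) - 8*t*√(1 - 2*t) + √(1 - 2*t))
d^3M/dt^3 = -315/(32*t^5*√(1 - 2*t) - 80*t^4*√(1 - 2*t) + 80*t^3*√(1 - 2*t) - 40*t^2*√(1 - 2*t) + 10*t*√(1 - 2*t) - √(1 - 2*t))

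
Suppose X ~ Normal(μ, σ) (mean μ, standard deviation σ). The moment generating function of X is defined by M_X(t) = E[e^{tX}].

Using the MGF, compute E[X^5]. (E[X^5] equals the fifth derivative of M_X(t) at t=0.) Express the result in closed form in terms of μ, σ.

M_X(t) = e^(μ*t + σ^2*t^2/2)

E[X^5] = M^(5)(0) = μ*(μ^4 + 10*μ^2*σ^2 + 15*σ^4)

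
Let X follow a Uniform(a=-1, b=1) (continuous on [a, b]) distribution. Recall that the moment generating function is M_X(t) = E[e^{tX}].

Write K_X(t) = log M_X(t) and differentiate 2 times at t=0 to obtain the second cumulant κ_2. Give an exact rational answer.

κ_2 = d^2K/dt^2 |_{t=0} = 1/3

M_X(t) = (e^(t) - e^(-t))/(2*t)
K_X(t) = log M_X(t) = -log(t) + log(e^(t) - e^(-t)) - log(2)
dK/dt = (t*e^(2*t) + t - e^(2*t) + 1)/(t*e^(2*t) - t)
d^2K/dt^2 = (-4*t^2*e^(2*t) + e^(4*t) - 2*e^(2*t) + 1)/(t^2*e^(4*t) - 2*t^2*e^(2*t) + t^2)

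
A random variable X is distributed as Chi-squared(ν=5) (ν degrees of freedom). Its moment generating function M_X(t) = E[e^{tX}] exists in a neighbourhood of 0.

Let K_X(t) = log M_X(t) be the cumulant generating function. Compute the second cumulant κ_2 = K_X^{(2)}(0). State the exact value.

κ_2 = D^2[K](0) = 10

M_X(t) = (1 - 2*t)^(-5/2)
K_X(t) = log M_X(t) = -5*log(1 - 2*t)/2
D^2[K](t) = 10/(4*t^2 - 4*t + 1)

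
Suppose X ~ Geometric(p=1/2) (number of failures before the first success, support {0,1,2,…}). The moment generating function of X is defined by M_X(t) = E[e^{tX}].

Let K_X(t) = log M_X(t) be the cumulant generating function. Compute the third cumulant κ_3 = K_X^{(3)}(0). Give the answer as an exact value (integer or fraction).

M_X(t) = 1/(2*(1 - e^(t)/2))
K_X(t) = log M_X(t) = -log(1 - e^(t)/2) - log(2)
K′(t) = -e^(t)/(e^(t) - 2)
K′′(t) = 2*e^(t)/(e^(2*t) - 4*e^(t) + 4)
K′′′(t) = (-2*e^(2*t) - 4*e^(t))/(e^(3*t) - 6*e^(2*t) + 12*e^(t) - 8)

κ_3 = K′′′(0) = 6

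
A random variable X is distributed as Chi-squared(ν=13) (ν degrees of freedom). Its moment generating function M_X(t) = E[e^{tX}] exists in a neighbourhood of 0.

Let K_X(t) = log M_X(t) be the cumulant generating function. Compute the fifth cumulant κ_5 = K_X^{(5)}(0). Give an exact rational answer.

κ_5 = K′′′′′(0) = 4992

M_X(t) = (1 - 2*t)^(-13/2)
K_X(t) = log M_X(t) = -13*log(1 - 2*t)/2
K′(t) = -13/(2*t - 1)
K′′(t) = 26/(4*t^2 - 4*t + 1)
K′′′(t) = -104/(8*t^3 - 12*t^2 + 6*t - 1)
K′′′′(t) = 624/(16*t^4 - 32*t^3 + 24*t^2 - 8*t + 1)
K′′′′′(t) = -4992/(32*t^5 - 80*t^4 + 80*t^3 - 40*t^2 + 10*t - 1)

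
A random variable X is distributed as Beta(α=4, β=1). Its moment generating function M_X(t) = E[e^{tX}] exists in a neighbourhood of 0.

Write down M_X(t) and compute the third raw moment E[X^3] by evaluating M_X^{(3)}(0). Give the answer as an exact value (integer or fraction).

M_X(t) = ₁F₁(4; 5; t)
D^3[M](t) = 4*₁F₁(7; 8; t)/7

E[X^3] = D^3[M](0) = 4/7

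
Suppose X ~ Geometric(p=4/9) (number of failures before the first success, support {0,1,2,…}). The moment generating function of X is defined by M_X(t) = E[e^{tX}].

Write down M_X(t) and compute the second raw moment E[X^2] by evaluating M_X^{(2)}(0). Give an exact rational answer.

M_X(t) = 4/(9*(1 - 5*e^(t)/9))
D^2[M](t) = (-100*e^(2*t) - 180*e^(t))/(125*e^(3*t) - 675*e^(2*t) + 1215*e^(t) - 729)

E[X^2] = D^2[M](0) = 35/8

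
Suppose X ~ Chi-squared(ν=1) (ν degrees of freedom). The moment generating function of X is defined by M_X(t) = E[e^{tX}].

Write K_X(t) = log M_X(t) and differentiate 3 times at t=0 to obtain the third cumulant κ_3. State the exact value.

M_X(t) = 1/√(1 - 2*t)
K_X(t) = log M_X(t) = -log(1 - 2*t)/2
K^(3)(t) = -8/(8*t^3 - 12*t^2 + 6*t - 1)

κ_3 = K^(3)(0) = 8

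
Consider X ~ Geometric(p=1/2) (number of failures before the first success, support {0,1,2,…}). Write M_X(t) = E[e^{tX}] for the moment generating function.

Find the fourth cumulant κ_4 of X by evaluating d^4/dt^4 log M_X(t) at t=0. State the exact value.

M_X(t) = 1/(2*(1 - e^(t)/2))
K_X(t) = log M_X(t) = -log(1 - e^(t)/2) - log(2)
D^4[K](t) = (2*e^(3*t) + 16*e^(2*t) + 8*e^(t))/(e^(4*t) - 8*e^(3*t) + 24*e^(2*t) - 32*e^(t) + 16)

κ_4 = D^4[K](0) = 26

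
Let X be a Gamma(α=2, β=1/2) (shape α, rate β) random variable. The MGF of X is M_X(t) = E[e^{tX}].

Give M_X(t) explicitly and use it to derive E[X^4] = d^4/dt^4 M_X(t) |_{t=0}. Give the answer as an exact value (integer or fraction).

E[X^4] = M′′′′(0) = 1920

M_X(t) = 1/(4*(1/2 - t)^2)
M′(t) = -4/(8*t^3 - 12*t^2 + 6*t - 1)
M′′(t) = 24/(16*t^4 - 32*t^3 + 24*t^2 - 8*t + 1)
M′′′(t) = -192/(32*t^5 - 80*t^4 + 80*t^3 - 40*t^2 + 10*t - 1)
M′′′′(t) = 1920/(64*t^6 - 192*t^5 + 240*t^4 - 160*t^3 + 60*t^2 - 12*t + 1)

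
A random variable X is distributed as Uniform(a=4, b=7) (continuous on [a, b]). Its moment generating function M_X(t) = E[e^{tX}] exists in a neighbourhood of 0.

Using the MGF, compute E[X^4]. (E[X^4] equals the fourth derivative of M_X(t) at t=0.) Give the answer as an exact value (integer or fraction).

E[X^4] = M′′′′(0) = 5261/5

M_X(t) = (e^(7*t) - e^(4*t))/(3*t)
M′(t) = (7*t*e^(7*t) - 4*t*e^(4*t) - e^(7*t) + e^(4*t))/(3*t^2)
M′′(t) = (49*t^2*e^(7*t) - 16*t^2*e^(4*t) - 14*t*e^(7*t) + 8*t*e^(4*t) + 2*e^(7*t) - 2*e^(4*t))/(3*t^3)
M′′′(t) = (343*t^3*e^(7*t) - 64*t^3*e^(4*t) - 147*t^2*e^(7*t) + 48*t^2*e^(4*t) + 42*t*e^(7*t) - 24*t*e^(4*t) - 6*e^(7*t) + 6*e^(4*t))/(3*t^4)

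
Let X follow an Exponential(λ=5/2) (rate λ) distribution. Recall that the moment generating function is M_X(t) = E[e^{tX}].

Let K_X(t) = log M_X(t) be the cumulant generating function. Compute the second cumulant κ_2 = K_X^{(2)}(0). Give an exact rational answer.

κ_2 = d^2K/dt^2 |_{t=0} = 4/25

M_X(t) = 5/(2*(5/2 - t))
K_X(t) = log M_X(t) = -log(5/2 - t) - log(2) + log(5)
dK/dt = -2/(2*t - 5)
d^2K/dt^2 = 4/(4*t^2 - 20*t + 25)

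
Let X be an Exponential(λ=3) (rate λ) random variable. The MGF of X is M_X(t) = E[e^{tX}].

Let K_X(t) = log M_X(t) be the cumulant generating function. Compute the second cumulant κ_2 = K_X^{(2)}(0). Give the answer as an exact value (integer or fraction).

κ_2 = K^(2)(0) = 1/9

M_X(t) = 3/(3 - t)
K_X(t) = log M_X(t) = -log(3 - t) + log(3)
K^(2)(t) = 1/(t^2 - 6*t + 9)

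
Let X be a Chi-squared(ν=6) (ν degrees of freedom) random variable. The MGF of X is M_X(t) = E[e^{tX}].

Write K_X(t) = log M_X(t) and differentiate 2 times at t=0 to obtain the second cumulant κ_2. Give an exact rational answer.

M_X(t) = (1 - 2*t)^(-3)
K_X(t) = log M_X(t) = -3*log(1 - 2*t)
dK/dt = -6/(2*t - 1)
d^2K/dt^2 = 12/(4*t^2 - 4*t + 1)

κ_2 = d^2K/dt^2 |_{t=0} = 12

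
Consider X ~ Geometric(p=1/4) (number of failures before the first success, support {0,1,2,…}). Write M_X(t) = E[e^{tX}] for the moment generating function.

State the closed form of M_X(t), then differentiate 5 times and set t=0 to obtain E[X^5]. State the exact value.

M_X(t) = 1/(4*(1 - 3*e^(t)/4))
dM/dt = 3*e^(t)/(9*e^(2*t) - 24*e^(t) + 16)
d^2M/dt^2 = (-9*e^(2*t) - 12*e^(t))/(27*e^(3*t) - 108*e^(2*t) + 144*e^(t) - 64)
d^3M/dt^3 = (27*e^(3*t) + 144*e^(2*t) + 48*e^(t))/(81*e^(4*t) - 432*e^(3*t) + 864*e^(2*t) - 768*e^(t) + 256)
d^4M/dt^4 = (-81*e^(4*t) - 1188*e^(3*t) - 1584*e^(2*t) - 192*e^(t))/(243*e^(5*t) - 1620*e^(4*t) + 4320*e^(3*t) - 5760*e^(2*t) + 3840*e^(t) - 1024)

E[X^5] = d^5M/dt^5 |_{t=0} = 52923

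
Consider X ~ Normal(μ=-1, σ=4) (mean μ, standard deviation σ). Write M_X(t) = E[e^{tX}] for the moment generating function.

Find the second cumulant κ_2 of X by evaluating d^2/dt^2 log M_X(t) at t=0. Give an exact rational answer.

M_X(t) = e^(8*t^2 - t)
K_X(t) = log M_X(t) = 8*t^2 - t
D^2[K](t) = 16

κ_2 = D^2[K](0) = 16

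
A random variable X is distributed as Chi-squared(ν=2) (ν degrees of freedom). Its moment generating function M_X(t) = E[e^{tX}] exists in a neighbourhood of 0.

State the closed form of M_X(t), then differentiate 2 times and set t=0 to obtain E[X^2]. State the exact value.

M_X(t) = 1/(1 - 2*t)
dM/dt = 2/(4*t^2 - 4*t + 1)
d^2M/dt^2 = -8/(8*t^3 - 12*t^2 + 6*t - 1)

E[X^2] = d^2M/dt^2 |_{t=0} = 8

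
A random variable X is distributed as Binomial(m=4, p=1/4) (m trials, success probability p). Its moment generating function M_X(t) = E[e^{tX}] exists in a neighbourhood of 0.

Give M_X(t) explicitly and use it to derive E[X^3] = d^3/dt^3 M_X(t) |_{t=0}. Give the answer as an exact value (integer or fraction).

E[X^3] = d^3M/dt^3 |_{t=0} = 29/8

M_X(t) = (e^(t)/4 + 3/4)^4
dM/dt = e^(4*t)/64 + 9*e^(3*t)/64 + 27*e^(2*t)/64 + 27*e^(t)/64
d^2M/dt^2 = e^(4*t)/16 + 27*e^(3*t)/64 + 27*e^(2*t)/32 + 27*e^(t)/64
d^3M/dt^3 = e^(4*t)/4 + 81*e^(3*t)/64 + 27*e^(2*t)/16 + 27*e^(t)/64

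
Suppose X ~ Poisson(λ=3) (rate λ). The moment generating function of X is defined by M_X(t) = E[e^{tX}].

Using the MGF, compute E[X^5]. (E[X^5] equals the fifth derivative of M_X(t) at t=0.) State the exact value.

E[X^5] = d^5M/dt^5 |_{t=0} = 1866

M_X(t) = e^(3*e^(t) - 3)
dM/dt = 3*e^(-3)*e^(t)*e^(3*e^(t))
d^2M/dt^2 = (9*e^(2*t)*e^(3*e^(t)) + 3*e^(t)*e^(3*e^(t)))*e^(-3)
d^3M/dt^3 = (27*e^(3*t)*e^(3*e^(t)) + 27*e^(2*t)*e^(3*e^(t)) + 3*e^(t)*e^(3*e^(t)))*e^(-3)
d^4M/dt^4 = (81*e^(4*t)*e^(3*e^(t)) + 162*e^(3*t)*e^(3*e^(t)) + 63*e^(2*t)*e^(3*e^(t)) + 3*e^(t)*e^(3*e^(t)))*e^(-3)
d^5M/dt^5 = (243*e^(5*t)*e^(3*e^(t)) + 810*e^(4*t)*e^(3*e^(t)) + 675*e^(3*t)*e^(3*e^(t)) + 135*e^(2*t)*e^(3*e^(t)) + 3*e^(t)*e^(3*e^(t)))*e^(-3)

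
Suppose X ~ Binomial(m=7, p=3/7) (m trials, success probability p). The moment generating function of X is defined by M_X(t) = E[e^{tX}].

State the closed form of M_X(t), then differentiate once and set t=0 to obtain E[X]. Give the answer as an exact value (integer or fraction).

M_X(t) = (3*e^(t)/7 + 4/7)^7
M′(t) = 2187*e^(7*t)/117649 + 17496*e^(6*t)/117649 + 58320*e^(5*t)/117649 + 103680*e^(4*t)/117649 + 103680*e^(3*t)/117649 + 55296*e^(2*t)/117649 + 12288*e^(t)/117649

E[X] = M′(0) = 3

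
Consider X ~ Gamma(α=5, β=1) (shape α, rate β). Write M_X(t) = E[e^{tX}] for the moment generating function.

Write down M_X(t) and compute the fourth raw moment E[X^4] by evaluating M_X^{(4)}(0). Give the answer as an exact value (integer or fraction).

M_X(t) = (1 - t)^(-5)
M^(4)(t) = -1680/(t^9 - 9*t^8 + 36*t^7 - 84*t^6 + 126*t^5 - 126*t^4 + 84*t^3 - 36*t^2 + 9*t - 1)

E[X^4] = M^(4)(0) = 1680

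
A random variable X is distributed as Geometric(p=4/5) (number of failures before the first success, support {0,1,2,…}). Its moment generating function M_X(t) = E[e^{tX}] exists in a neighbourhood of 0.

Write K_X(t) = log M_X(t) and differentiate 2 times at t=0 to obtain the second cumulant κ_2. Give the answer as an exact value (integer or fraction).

M_X(t) = 4/(5*(1 - e^(t)/5))
K_X(t) = log M_X(t) = -log(1 - e^(t)/5) - log(5) + 2*log(2)
K^(2)(t) = 5*e^(t)/(e^(2*t) - 10*e^(t) + 25)

κ_2 = K^(2)(0) = 5/16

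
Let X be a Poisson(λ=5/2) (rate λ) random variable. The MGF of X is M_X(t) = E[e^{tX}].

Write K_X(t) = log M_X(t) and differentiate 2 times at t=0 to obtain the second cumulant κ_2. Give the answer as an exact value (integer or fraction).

κ_2 = K′′(0) = 5/2

M_X(t) = e^(5*e^(t)/2 - 5/2)
K_X(t) = log M_X(t) = 5*e^(t)/2 - 5/2
K′(t) = 5*e^(t)/2
K′′(t) = 5*e^(t)/2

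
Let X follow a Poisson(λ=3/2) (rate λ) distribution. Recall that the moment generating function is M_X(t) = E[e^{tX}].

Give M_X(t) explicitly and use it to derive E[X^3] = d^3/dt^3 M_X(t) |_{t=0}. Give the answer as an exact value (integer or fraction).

M_X(t) = e^(3*e^(t)/2 - 3/2)
dM/dt = 3*e^(-3/2)*e^(t)*e^(3*e^(t)/2)/2
d^2M/dt^2 = (9*e^(2*t)*e^(3*e^(t)/2) + 6*e^(t)*e^(3*e^(t)/2))*e^(-3/2)/4
d^3M/dt^3 = (27*e^(3*t)*e^(3*e^(t)/2) + 54*e^(2*t)*e^(3*e^(t)/2) + 12*e^(t)*e^(3*e^(t)/2))*e^(-3/2)/8

E[X^3] = d^3M/dt^3 |_{t=0} = 93/8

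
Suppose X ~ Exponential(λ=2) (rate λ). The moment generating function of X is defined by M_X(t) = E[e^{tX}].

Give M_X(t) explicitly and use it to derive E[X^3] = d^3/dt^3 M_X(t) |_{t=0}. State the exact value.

E[X^3] = d^3M/dt^3 |_{t=0} = 3/4

M_X(t) = 2/(2 - t)
dM/dt = 2/(t^2 - 4*t + 4)
d^2M/dt^2 = -4/(t^3 - 6*t^2 + 12*t - 8)
d^3M/dt^3 = 12/(t^4 - 8*t^3 + 24*t^2 - 32*t + 16)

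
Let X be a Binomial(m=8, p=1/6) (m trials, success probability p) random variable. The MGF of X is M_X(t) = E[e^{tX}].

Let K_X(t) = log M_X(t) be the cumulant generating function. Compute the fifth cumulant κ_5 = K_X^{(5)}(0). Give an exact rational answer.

M_X(t) = (e^(t)/6 + 5/6)^8
K_X(t) = log M_X(t) = 8*log(e^(t)/6 + 5/6)
dK/dt = 8*e^(t)/(e^(t) + 5)
d^2K/dt^2 = 40*e^(t)/(e^(2*t) + 10*e^(t) + 25)
d^3K/dt^3 = (-40*e^(2*t) + 200*e^(t))/(e^(3*t) + 15*e^(2*t) + 75*e^(t) + 125)
d^4K/dt^4 = (40*e^(3*t) - 800*e^(2*t) + 1000*e^(t))/(e^(4*t) + 20*e^(3*t) + 150*e^(2*t) + 500*e^(t) + 625)
d^5K/dt^5 = (-40*e^(4*t) + 2200*e^(3*t) - 11000*e^(2*t) + 5000*e^(t))/(e^(5*t) + 25*e^(4*t) + 250*e^(3*t) + 1250*e^(2*t) + 3125*e^(t) + 3125)

κ_5 = d^5K/dt^5 |_{t=0} = -40/81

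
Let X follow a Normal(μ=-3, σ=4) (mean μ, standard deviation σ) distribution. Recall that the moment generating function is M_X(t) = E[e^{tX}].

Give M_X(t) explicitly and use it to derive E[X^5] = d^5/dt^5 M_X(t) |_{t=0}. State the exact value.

M_X(t) = e^(8*t^2 - 3*t)
D^5[M](t) = (1048576*t^5*e^(8*t^2) - 983040*t^4*e^(8*t^2) + 1024000*t^3*e^(8*t^2) - 437760*t^2*e^(8*t^2) + 137040*t*e^(8*t^2) - 16083*e^(8*t^2))*e^(-3*t)

E[X^5] = D^5[M](0) = -16083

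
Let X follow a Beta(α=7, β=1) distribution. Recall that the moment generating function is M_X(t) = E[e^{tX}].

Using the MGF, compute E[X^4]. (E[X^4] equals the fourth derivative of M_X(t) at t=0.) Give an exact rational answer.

E[X^4] = M^(4)(0) = 7/11

M_X(t) = ₁F₁(7; 8; t)
M^(4)(t) = 7*₁F₁(11; 12; t)/11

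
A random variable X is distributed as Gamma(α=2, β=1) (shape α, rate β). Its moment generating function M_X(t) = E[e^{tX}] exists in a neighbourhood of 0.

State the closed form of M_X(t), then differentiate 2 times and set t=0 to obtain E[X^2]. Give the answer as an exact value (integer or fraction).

M_X(t) = (1 - t)^(-2)
dM/dt = -2/(t^3 - 3*t^2 + 3*t - 1)
d^2M/dt^2 = 6/(t^4 - 4*t^3 + 6*t^2 - 4*t + 1)

E[X^2] = d^2M/dt^2 |_{t=0} = 6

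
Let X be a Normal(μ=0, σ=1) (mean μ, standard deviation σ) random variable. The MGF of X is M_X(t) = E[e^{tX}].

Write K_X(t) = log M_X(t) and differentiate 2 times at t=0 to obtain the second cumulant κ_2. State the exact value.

κ_2 = K′′(0) = 1

M_X(t) = e^(t^2/2)
K_X(t) = log M_X(t) = t^2/2
K′(t) = t
K′′(t) = 1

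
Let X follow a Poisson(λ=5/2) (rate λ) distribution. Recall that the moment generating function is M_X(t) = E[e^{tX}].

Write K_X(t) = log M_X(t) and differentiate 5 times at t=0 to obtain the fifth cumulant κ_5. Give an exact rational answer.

κ_5 = D^5[K](0) = 5/2

M_X(t) = e^(5*e^(t)/2 - 5/2)
K_X(t) = log M_X(t) = 5*e^(t)/2 - 5/2
D^5[K](t) = 5*e^(t)/2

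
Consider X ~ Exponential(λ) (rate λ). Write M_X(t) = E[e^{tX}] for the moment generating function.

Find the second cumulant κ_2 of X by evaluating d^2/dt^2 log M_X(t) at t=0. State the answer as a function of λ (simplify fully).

M_X(t) = λ/(λ - t)
K_X(t) = log M_X(t) = log(λ) - log(λ - t)
K^(2)(t) = 1/(λ^2 - 2*λ*t + t^2)

κ_2 = K^(2)(0) = λ^(-2)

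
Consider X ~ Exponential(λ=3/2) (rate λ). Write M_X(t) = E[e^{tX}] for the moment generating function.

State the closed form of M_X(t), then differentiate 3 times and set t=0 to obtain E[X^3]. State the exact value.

E[X^3] = d^3M/dt^3 |_{t=0} = 16/9

M_X(t) = 3/(2*(3/2 - t))
dM/dt = 6/(4*t^2 - 12*t + 9)
d^2M/dt^2 = -24/(8*t^3 - 36*t^2 + 54*t - 27)
d^3M/dt^3 = 144/(16*t^4 - 96*t^3 + 216*t^2 - 216*t + 81)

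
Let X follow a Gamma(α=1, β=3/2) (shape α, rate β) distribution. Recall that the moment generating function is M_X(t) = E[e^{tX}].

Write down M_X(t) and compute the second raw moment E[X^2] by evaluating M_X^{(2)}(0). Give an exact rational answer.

E[X^2] = d^2M/dt^2 |_{t=0} = 8/9

M_X(t) = 3/(2*(3/2 - t))
dM/dt = 6/(4*t^2 - 12*t + 9)
d^2M/dt^2 = -24/(8*t^3 - 36*t^2 + 54*t - 27)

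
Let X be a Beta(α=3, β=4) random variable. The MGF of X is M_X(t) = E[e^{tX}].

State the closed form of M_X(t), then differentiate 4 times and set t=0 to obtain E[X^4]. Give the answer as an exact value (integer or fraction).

E[X^4] = M^(4)(0) = 1/14

M_X(t) = ₁F₁(3; 7; t)
M^(4)(t) = ₁F₁(7; 11; t)/14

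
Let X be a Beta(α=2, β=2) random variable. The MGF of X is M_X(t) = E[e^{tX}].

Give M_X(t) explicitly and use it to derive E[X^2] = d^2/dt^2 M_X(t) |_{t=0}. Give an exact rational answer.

E[X^2] = M′′(0) = 3/10

M_X(t) = ₁F₁(2; 4; t)
M′(t) = ₁F₁(3; 5; t)/2
M′′(t) = 3*₁F₁(4; 6; t)/10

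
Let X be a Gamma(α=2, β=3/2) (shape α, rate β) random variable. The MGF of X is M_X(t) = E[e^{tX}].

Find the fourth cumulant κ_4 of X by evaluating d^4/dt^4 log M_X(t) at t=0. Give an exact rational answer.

κ_4 = K′′′′(0) = 64/27

M_X(t) = 9/(4*(3/2 - t)^2)
K_X(t) = log M_X(t) = -2*log(3/2 - t) - 2*log(2) + 2*log(3)
K′(t) = -4/(2*t - 3)
K′′(t) = 8/(4*t^2 - 12*t + 9)
K′′′(t) = -32/(8*t^3 - 36*t^2 + 54*t - 27)
K′′′′(t) = 192/(16*t^4 - 96*t^3 + 216*t^2 - 216*t + 81)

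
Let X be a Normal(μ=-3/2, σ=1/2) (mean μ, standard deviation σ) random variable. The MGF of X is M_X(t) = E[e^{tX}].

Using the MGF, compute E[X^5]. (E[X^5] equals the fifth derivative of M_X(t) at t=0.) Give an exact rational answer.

E[X^5] = D^5[M](0) = -279/16

M_X(t) = e^(t^2/8 - 3*t/2)
D^5[M](t) = (t^5*e^(t^2/8) - 30*t^4*e^(t^2/8) + 400*t^3*e^(t^2/8) - 2880*t^2*e^(t^2/8) + 11040*t*e^(t^2/8) - 17856*e^(t^2/8))*e^(-3*t/2)/1024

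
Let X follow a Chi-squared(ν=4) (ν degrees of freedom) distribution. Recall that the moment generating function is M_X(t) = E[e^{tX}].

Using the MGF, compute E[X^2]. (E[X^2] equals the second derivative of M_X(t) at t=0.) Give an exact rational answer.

E[X^2] = D^2[M](0) = 24

M_X(t) = (1 - 2*t)^(-2)
D^2[M](t) = 24/(16*t^4 - 32*t^3 + 24*t^2 - 8*t + 1)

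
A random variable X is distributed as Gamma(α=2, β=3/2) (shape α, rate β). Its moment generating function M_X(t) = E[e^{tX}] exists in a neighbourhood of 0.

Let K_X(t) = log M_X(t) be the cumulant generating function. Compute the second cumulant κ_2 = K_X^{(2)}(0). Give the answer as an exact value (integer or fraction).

κ_2 = d^2K/dt^2 |_{t=0} = 8/9

M_X(t) = 9/(4*(3/2 - t)^2)
K_X(t) = log M_X(t) = -2*log(3/2 - t) - 2*log(2) + 2*log(3)
dK/dt = -4/(2*t - 3)
d^2K/dt^2 = 8/(4*t^2 - 12*t + 9)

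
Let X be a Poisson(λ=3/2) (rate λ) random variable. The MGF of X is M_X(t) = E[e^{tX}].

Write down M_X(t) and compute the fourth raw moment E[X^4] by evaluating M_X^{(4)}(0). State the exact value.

M_X(t) = e^(3*e^(t)/2 - 3/2)
dM/dt = 3*e^(-3/2)*e^(t)*e^(3*e^(t)/2)/2
d^2M/dt^2 = (9*e^(2*t)*e^(3*e^(t)/2) + 6*e^(t)*e^(3*e^(t)/2))*e^(-3/2)/4
d^3M/dt^3 = (27*e^(3*t)*e^(3*e^(t)/2) + 54*e^(2*t)*e^(3*e^(t)/2) + 12*e^(t)*e^(3*e^(t)/2))*e^(-3/2)/8
d^4M/dt^4 = (81*e^(4*t)*e^(3*e^(t)/2) + 324*e^(3*t)*e^(3*e^(t)/2) + 252*e^(2*t)*e^(3*e^(t)/2) + 24*e^(t)*e^(3*e^(t)/2))*e^(-3/2)/16

E[X^4] = d^4M/dt^4 |_{t=0} = 681/16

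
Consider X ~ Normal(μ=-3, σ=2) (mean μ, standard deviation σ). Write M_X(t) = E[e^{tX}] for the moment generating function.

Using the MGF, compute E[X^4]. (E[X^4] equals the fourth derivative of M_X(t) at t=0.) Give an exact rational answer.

M_X(t) = e^(2*t^2 - 3*t)
M^(4)(t) = (256*t^4*e^(2*t^2) - 768*t^3*e^(2*t^2) + 1248*t^2*e^(2*t^2) - 1008*t*e^(2*t^2) + 345*e^(2*t^2))*e^(-3*t)

E[X^4] = M^(4)(0) = 345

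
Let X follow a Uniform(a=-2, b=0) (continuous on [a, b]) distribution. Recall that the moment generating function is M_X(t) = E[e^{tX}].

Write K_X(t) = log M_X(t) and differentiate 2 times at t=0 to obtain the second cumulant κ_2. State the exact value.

M_X(t) = (1 - e^(-2*t))/(2*t)
K_X(t) = log M_X(t) = -log(t) + log(1 - e^(-2*t)) - log(2)
K′(t) = (2*t - e^(2*t) + 1)/(t*e^(2*t) - t)
K′′(t) = (-4*t^2*e^(2*t) + e^(4*t) - 2*e^(2*t) + 1)/(t^2*e^(4*t) - 2*t^2*e^(2*t) + t^2)

κ_2 = K′′(0) = 1/3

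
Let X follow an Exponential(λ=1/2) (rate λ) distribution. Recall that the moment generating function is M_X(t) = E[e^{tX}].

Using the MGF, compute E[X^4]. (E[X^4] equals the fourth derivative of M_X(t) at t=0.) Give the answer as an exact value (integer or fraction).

E[X^4] = M′′′′(0) = 384

M_X(t) = 1/(2*(1/2 - t))
M′(t) = 2/(4*t^2 - 4*t + 1)
M′′(t) = -8/(8*t^3 - 12*t^2 + 6*t - 1)
M′′′(t) = 48/(16*t^4 - 32*t^3 + 24*t^2 - 8*t + 1)
M′′′′(t) = -384/(32*t^5 - 80*t^4 + 80*t^3 - 40*t^2 + 10*t - 1)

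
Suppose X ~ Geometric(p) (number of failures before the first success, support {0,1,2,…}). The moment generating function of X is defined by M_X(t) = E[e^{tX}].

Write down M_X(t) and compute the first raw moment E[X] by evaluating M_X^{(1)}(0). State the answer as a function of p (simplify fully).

M_X(t) = p/(-(1 - p)*e^(t) + 1)
dM/dt = (-p^2*e^(t) + p*e^(t))/(p^2*e^(2*t) - 2*p*e^(2*t) + 2*p*e^(t) + e^(2*t) - 2*e^(t) + 1)

E[X] = dM/dt |_{t=0} = (1 - p)/p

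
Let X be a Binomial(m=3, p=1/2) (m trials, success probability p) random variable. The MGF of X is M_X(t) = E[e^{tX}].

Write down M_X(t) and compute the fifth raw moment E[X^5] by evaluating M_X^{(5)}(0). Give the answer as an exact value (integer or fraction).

E[X^5] = M^(5)(0) = 171/4

M_X(t) = (e^(t)/2 + 1/2)^3
M^(5)(t) = 243*e^(3*t)/8 + 12*e^(2*t) + 3*e^(t)/8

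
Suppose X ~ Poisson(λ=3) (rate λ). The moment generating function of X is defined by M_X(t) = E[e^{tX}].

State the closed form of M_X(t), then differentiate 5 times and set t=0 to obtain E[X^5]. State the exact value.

E[X^5] = M^(5)(0) = 1866

M_X(t) = e^(3*e^(t) - 3)
M^(5)(t) = (243*e^(5*t)*e^(3*e^(t)) + 810*e^(4*t)*e^(3*e^(t)) + 675*e^(3*t)*e^(3*e^(t)) + 135*e^(2*t)*e^(3*e^(t)) + 3*e^(t)*e^(3*e^(t)))*e^(-3)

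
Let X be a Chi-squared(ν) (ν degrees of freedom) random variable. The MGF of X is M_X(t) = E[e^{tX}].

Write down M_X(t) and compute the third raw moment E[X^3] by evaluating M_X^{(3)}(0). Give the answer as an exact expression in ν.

M_X(t) = (1 - 2*t)^(-ν/2)
D^3[M](t) = (-ν^3 - 6*ν^2 - 8*ν)/(8*t^3*(1 - 2*t)^(ν/2) - 12*t^2*(1 - 2*t)^(ν/2) + 6*t*(1 - 2*t)^(ν/2) - (1 - 2*t)^(ν/2))

E[X^3] = D^3[M](0) = ν*(ν^2 + 6*ν + 8)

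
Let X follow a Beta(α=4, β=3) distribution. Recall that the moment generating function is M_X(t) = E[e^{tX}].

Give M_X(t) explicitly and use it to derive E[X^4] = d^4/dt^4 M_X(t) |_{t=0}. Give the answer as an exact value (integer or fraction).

M_X(t) = ₁F₁(4; 7; t)
M′(t) = 4*₁F₁(5; 8; t)/7
M′′(t) = 5*₁F₁(6; 9; t)/14
M′′′(t) = 5*₁F₁(7; 10; t)/21
M′′′′(t) = ₁F₁(8; 11; t)/6

E[X^4] = M′′′′(0) = 1/6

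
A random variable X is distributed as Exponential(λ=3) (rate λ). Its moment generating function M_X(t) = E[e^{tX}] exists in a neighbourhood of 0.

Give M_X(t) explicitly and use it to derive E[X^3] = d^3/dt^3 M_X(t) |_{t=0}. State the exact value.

M_X(t) = 3/(3 - t)
dM/dt = 3/(t^2 - 6*t + 9)
d^2M/dt^2 = -6/(t^3 - 9*t^2 + 27*t - 27)
d^3M/dt^3 = 18/(t^4 - 12*t^3 + 54*t^2 - 108*t + 81)

E[X^3] = d^3M/dt^3 |_{t=0} = 2/9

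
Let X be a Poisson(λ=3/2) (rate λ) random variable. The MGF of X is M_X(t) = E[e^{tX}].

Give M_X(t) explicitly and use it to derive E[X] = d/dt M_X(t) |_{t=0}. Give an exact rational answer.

M_X(t) = e^(3*e^(t)/2 - 3/2)
M^(1)(t) = 3*e^(-3/2)*e^(t)*e^(3*e^(t)/2)/2

E[X] = M^(1)(0) = 3/2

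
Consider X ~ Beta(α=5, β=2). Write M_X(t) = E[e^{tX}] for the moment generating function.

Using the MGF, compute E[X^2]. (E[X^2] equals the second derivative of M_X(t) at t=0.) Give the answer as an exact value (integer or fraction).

E[X^2] = d^2M/dt^2 |_{t=0} = 15/28

M_X(t) = ₁F₁(5; 7; t)
dM/dt = 5*₁F₁(6; 8; t)/7
d^2M/dt^2 = 15*₁F₁(7; 9; t)/28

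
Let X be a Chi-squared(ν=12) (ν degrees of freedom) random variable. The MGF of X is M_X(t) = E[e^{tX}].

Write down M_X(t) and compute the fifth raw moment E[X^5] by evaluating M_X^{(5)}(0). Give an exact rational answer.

E[X^5] = d^5M/dt^5 |_{t=0} = 967680

M_X(t) = (1 - 2*t)^(-6)
dM/dt = -12/(128*t^7 - 448*t^6 + 672*t^5 - 560*t^4 + 280*t^3 - 84*t^2 + 14*t - 1)
d^2M/dt^2 = 168/(256*t^8 - 1024*t^7 + 1792*t^6 - 1792*t^5 + 1120*t^4 - 448*t^3 + 112*t^2 - 16*t + 1)
d^3M/dt^3 = -2688/(512*t^9 - 2304*t^8 + 4608*t^7 - 5376*t^6 + 4032*t^5 - 2016*t^4 + 672*t^3 - 144*t^2 + 18*t - 1)
d^4M/dt^4 = 48384/(1024*t^10 - 5120*t^9 + 11520*t^8 - 15360*t^7 + 13440*t^6 - 8064*t^5 + 3360*t^4 - 960*t^3 + 180*t^2 - 20*t + 1)
d^5M/dt^5 = -967680/(2048*t^11 - 11264*t^10 + 28160*t^9 - 42240*t^8 + 42240*t^7 - 29568*t^6 + 14784*t^5 - 5280*t^4 + 1320*t^3 - 220*t^2 + 22*t - 1)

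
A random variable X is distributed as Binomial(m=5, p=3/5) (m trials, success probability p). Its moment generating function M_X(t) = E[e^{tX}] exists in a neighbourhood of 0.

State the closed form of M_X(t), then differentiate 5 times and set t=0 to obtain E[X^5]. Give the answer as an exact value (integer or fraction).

E[X^5] = M′′′′′(0) = 374907/625

M_X(t) = (3*e^(t)/5 + 2/5)^5
M′(t) = 243*e^(5*t)/625 + 648*e^(4*t)/625 + 648*e^(3*t)/625 + 288*e^(2*t)/625 + 48*e^(t)/625
M′′(t) = 243*e^(5*t)/125 + 2592*e^(4*t)/625 + 1944*e^(3*t)/625 + 576*e^(2*t)/625 + 48*e^(t)/625
M′′′(t) = 243*e^(5*t)/25 + 10368*e^(4*t)/625 + 5832*e^(3*t)/625 + 1152*e^(2*t)/625 + 48*e^(t)/625
M′′′′(t) = 243*e^(5*t)/5 + 41472*e^(4*t)/625 + 17496*e^(3*t)/625 + 2304*e^(2*t)/625 + 48*e^(t)/625
M′′′′′(t) = 243*e^(5*t) + 165888*e^(4*t)/625 + 52488*e^(3*t)/625 + 4608*e^(2*t)/625 + 48*e^(t)/625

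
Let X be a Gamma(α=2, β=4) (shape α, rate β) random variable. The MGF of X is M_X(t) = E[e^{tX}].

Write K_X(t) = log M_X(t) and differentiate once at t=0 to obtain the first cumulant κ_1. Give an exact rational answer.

κ_1 = K′(0) = 1/2

M_X(t) = 16/(4 - t)^2
K_X(t) = log M_X(t) = -2*log(4 - t) + 4*log(2)
K′(t) = -2/(t - 4)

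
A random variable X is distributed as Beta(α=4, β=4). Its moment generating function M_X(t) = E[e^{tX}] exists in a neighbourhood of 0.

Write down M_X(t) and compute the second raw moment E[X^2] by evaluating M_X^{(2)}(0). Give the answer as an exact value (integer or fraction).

E[X^2] = M^(2)(0) = 5/18

M_X(t) = ₁F₁(4; 8; t)
M^(2)(t) = 5*₁F₁(6; 10; t)/18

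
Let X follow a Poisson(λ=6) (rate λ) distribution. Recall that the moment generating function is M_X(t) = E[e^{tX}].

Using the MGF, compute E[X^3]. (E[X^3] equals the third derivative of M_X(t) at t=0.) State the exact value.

M_X(t) = e^(6*e^(t) - 6)
dM/dt = 6*e^(-6)*e^(t)*e^(6*e^(t))
d^2M/dt^2 = (36*e^(2*t)*e^(6*e^(t)) + 6*e^(t)*e^(6*e^(t)))*e^(-6)
d^3M/dt^3 = (216*e^(3*t)*e^(6*e^(t)) + 108*e^(2*t)*e^(6*e^(t)) + 6*e^(t)*e^(6*e^(t)))*e^(-6)

E[X^3] = d^3M/dt^3 |_{t=0} = 330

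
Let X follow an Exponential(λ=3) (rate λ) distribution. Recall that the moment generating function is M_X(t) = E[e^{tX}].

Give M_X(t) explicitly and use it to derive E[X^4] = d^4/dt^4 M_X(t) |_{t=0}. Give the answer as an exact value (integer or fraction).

E[X^4] = D^4[M](0) = 8/27

M_X(t) = 3/(3 - t)
D^4[M](t) = -72/(t^5 - 15*t^4 + 90*t^3 - 270*t^2 + 405*t - 243)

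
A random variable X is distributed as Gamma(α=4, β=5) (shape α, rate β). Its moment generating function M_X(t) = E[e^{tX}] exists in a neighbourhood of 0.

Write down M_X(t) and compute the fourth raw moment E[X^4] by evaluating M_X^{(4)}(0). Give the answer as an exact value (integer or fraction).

M_X(t) = 625/(5 - t)^4
dM/dt = -2500/(t^5 - 25*t^4 + 250*t^3 - 1250*t^2 + 3125*t - 3125)
d^2M/dt^2 = 12500/(t^6 - 30*t^5 + 375*t^4 - 2500*t^3 + 9375*t^2 - 18750*t + 15625)
d^3M/dt^3 = -75000/(t^7 - 35*t^6 + 525*t^5 - 4375*t^4 + 21875*t^3 - 65625*t^2 + 109375*t - 78125)
d^4M/dt^4 = 525000/(t^8 - 40*t^7 + 700*t^6 - 7000*t^5 + 43750*t^4 - 175000*t^3 + 437500*t^2 - 625000*t + 390625)

E[X^4] = d^4M/dt^4 |_{t=0} = 168/125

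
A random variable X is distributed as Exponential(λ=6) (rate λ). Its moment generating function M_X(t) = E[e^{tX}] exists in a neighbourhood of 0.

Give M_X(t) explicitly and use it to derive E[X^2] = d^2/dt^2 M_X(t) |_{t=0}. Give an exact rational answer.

M_X(t) = 6/(6 - t)
M^(2)(t) = -12/(t^3 - 18*t^2 + 108*t - 216)

E[X^2] = M^(2)(0) = 1/18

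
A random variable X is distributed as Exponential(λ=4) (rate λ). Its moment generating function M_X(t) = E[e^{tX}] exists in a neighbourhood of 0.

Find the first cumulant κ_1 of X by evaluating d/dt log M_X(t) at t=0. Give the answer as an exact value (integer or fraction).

κ_1 = dK/dt |_{t=0} = 1/4

M_X(t) = 4/(4 - t)
K_X(t) = log M_X(t) = -log(4 - t) + 2*log(2)
dK/dt = -1/(t - 4)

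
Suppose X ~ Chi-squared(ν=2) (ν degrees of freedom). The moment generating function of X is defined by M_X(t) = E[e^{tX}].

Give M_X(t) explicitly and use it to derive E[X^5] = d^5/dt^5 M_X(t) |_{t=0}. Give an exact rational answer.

E[X^5] = M′′′′′(0) = 3840

M_X(t) = 1/(1 - 2*t)
M′(t) = 2/(4*t^2 - 4*t + 1)
M′′(t) = -8/(8*t^3 - 12*t^2 + 6*t - 1)
M′′′(t) = 48/(16*t^4 - 32*t^3 + 24*t^2 - 8*t + 1)
M′′′′(t) = -384/(32*t^5 - 80*t^4 + 80*t^3 - 40*t^2 + 10*t - 1)
M′′′′′(t) = 3840/(64*t^6 - 192*t^5 + 240*t^4 - 160*t^3 + 60*t^2 - 12*t + 1)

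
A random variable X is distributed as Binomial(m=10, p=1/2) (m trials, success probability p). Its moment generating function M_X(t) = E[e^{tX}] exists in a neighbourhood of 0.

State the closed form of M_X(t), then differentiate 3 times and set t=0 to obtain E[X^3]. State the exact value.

M_X(t) = (e^(t)/2 + 1/2)^10

E[X^3] = M^(3)(0) = 325/2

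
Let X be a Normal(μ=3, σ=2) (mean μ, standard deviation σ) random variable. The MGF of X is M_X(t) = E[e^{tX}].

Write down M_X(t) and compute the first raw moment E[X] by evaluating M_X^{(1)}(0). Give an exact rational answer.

E[X] = D[M](0) = 3

M_X(t) = e^(2*t^2 + 3*t)
D[M](t) = 4*t*e^(3*t)*e^(2*t^2) + 3*e^(3*t)*e^(2*t^2)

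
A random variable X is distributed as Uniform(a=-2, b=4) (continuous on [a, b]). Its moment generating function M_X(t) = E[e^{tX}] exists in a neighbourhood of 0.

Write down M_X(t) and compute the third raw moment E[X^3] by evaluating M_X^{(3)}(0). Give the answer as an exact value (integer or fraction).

E[X^3] = D^3[M](0) = 10

M_X(t) = (e^(4*t) - e^(-2*t))/(6*t)
D^3[M](t) = (32*t^3*e^(6*t) + 4*t^3 - 24*t^2*e^(6*t) + 6*t^2 + 12*t*e^(6*t) + 6*t - 3*e^(6*t) + 3)*e^(-2*t)/(3*t^4)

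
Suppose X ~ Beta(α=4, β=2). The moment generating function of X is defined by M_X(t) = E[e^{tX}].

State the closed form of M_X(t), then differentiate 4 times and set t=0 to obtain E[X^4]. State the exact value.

M_X(t) = ₁F₁(4; 6; t)
M′(t) = 2*₁F₁(5; 7; t)/3
M′′(t) = 10*₁F₁(6; 8; t)/21
M′′′(t) = 5*₁F₁(7; 9; t)/14
M′′′′(t) = 5*₁F₁(8; 10; t)/18

E[X^4] = M′′′′(0) = 5/18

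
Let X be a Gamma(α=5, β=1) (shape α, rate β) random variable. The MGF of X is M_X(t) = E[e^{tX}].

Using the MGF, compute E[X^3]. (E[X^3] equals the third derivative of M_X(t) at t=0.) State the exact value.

M_X(t) = (1 - t)^(-5)
dM/dt = 5/(t^6 - 6*t^5 + 15*t^4 - 20*t^3 + 15*t^2 - 6*t + 1)
d^2M/dt^2 = -30/(t^7 - 7*t^6 + 21*t^5 - 35*t^4 + 35*t^3 - 21*t^2 + 7*t - 1)
d^3M/dt^3 = 210/(t^8 - 8*t^7 + 28*t^6 - 56*t^5 + 70*t^4 - 56*t^3 + 28*t^2 - 8*t + 1)

E[X^3] = d^3M/dt^3 |_{t=0} = 210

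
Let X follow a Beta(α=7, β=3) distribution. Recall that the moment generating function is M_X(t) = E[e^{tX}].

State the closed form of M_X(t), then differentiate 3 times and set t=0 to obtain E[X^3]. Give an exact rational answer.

E[X^3] = D^3[M](0) = 21/55

M_X(t) = ₁F₁(7; 10; t)
D^3[M](t) = 21*₁F₁(10; 13; t)/55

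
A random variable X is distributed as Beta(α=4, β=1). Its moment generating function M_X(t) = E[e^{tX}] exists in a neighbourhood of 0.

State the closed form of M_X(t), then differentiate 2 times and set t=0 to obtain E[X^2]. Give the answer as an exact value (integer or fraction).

M_X(t) = ₁F₁(4; 5; t)
D^2[M](t) = 2*₁F₁(6; 7; t)/3

E[X^2] = D^2[M](0) = 2/3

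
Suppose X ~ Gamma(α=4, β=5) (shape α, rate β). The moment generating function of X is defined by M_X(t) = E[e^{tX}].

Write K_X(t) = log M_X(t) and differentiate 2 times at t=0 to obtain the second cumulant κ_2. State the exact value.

M_X(t) = 625/(5 - t)^4
K_X(t) = log M_X(t) = -4*log(5 - t) + 4*log(5)
D^2[K](t) = 4/(t^2 - 10*t + 25)

κ_2 = D^2[K](0) = 4/25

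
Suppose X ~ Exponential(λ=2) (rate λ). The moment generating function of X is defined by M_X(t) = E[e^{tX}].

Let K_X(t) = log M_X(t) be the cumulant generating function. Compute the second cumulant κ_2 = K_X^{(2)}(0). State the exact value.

κ_2 = d^2K/dt^2 |_{t=0} = 1/4

M_X(t) = 2/(2 - t)
K_X(t) = log M_X(t) = -log(2 - t) + log(2)
dK/dt = -1/(t - 2)
d^2K/dt^2 = 1/(t^2 - 4*t + 4)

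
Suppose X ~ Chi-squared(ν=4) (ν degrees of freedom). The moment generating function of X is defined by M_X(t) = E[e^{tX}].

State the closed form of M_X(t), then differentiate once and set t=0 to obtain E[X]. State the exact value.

M_X(t) = (1 - 2*t)^(-2)
M′(t) = -4/(8*t^3 - 12*t^2 + 6*t - 1)

E[X] = M′(0) = 4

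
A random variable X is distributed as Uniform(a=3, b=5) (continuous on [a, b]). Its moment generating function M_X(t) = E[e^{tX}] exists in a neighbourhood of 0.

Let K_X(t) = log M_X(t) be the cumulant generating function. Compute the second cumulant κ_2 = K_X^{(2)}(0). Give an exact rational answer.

M_X(t) = (e^(5*t) - e^(3*t))/(2*t)
K_X(t) = log M_X(t) = -log(t) + log(e^(5*t) - e^(3*t)) - log(2)
dK/dt = (5*t*e^(2*t) - 3*t - e^(2*t) + 1)/(t*e^(2*t) - t)
d^2K/dt^2 = (-4*t^2*e^(2*t) + e^(4*t) - 2*e^(2*t) + 1)/(t^2*e^(4*t) - 2*t^2*e^(2*t) + t^2)

κ_2 = d^2K/dt^2 |_{t=0} = 1/3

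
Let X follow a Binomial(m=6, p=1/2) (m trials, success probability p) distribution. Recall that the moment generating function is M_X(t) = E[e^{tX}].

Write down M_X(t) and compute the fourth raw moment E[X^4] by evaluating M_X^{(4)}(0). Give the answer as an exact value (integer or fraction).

M_X(t) = (e^(t)/2 + 1/2)^6
M′(t) = 3*e^(6*t)/32 + 15*e^(5*t)/32 + 15*e^(4*t)/16 + 15*e^(3*t)/16 + 15*e^(2*t)/32 + 3*e^(t)/32
M′′(t) = 9*e^(6*t)/16 + 75*e^(5*t)/32 + 15*e^(4*t)/4 + 45*e^(3*t)/16 + 15*e^(2*t)/16 + 3*e^(t)/32
M′′′(t) = 27*e^(6*t)/8 + 375*e^(5*t)/32 + 15*e^(4*t) + 135*e^(3*t)/16 + 15*e^(2*t)/8 + 3*e^(t)/32
M′′′′(t) = 81*e^(6*t)/4 + 1875*e^(5*t)/32 + 60*e^(4*t) + 405*e^(3*t)/16 + 15*e^(2*t)/4 + 3*e^(t)/32

E[X^4] = M′′′′(0) = 168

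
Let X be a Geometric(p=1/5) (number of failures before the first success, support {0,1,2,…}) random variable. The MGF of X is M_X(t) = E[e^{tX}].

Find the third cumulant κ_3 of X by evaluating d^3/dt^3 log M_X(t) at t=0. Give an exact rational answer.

κ_3 = K′′′(0) = 180

M_X(t) = 1/(5*(1 - 4*e^(t)/5))
K_X(t) = log M_X(t) = -log(1 - 4*e^(t)/5) - log(5)
K′(t) = -4*e^(t)/(4*e^(t) - 5)
K′′(t) = 20*e^(t)/(16*e^(2*t) - 40*e^(t) + 25)
K′′′(t) = (-80*e^(2*t) - 100*e^(t))/(64*e^(3*t) - 240*e^(2*t) + 300*e^(t) - 125)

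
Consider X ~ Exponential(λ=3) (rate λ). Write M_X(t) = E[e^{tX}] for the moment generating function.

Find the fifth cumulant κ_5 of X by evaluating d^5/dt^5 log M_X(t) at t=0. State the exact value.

M_X(t) = 3/(3 - t)
K_X(t) = log M_X(t) = -log(3 - t) + log(3)
dK/dt = -1/(t - 3)
d^2K/dt^2 = 1/(t^2 - 6*t + 9)
d^3K/dt^3 = -2/(t^3 - 9*t^2 + 27*t - 27)
d^4K/dt^4 = 6/(t^4 - 12*t^3 + 54*t^2 - 108*t + 81)
d^5K/dt^5 = -24/(t^5 - 15*t^4 + 90*t^3 - 270*t^2 + 405*t - 243)

κ_5 = d^5K/dt^5 |_{t=0} = 8/81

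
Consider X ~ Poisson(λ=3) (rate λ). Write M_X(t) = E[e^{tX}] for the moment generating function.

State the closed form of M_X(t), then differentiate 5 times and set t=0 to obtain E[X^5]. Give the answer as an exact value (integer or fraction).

M_X(t) = e^(3*e^(t) - 3)
D^5[M](t) = (243*e^(5*t)*e^(3*e^(t)) + 810*e^(4*t)*e^(3*e^(t)) + 675*e^(3*t)*e^(3*e^(t)) + 135*e^(2*t)*e^(3*e^(t)) + 3*e^(t)*e^(3*e^(t)))*e^(-3)

E[X^5] = D^5[M](0) = 1866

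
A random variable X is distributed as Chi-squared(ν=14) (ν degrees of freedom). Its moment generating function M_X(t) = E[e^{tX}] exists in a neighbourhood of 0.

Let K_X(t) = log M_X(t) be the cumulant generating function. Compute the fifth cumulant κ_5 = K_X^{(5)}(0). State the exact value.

M_X(t) = (1 - 2*t)^(-7)
K_X(t) = log M_X(t) = -7*log(1 - 2*t)
K^(5)(t) = -5376/(32*t^5 - 80*t^4 + 80*t^3 - 40*t^2 + 10*t - 1)

κ_5 = K^(5)(0) = 5376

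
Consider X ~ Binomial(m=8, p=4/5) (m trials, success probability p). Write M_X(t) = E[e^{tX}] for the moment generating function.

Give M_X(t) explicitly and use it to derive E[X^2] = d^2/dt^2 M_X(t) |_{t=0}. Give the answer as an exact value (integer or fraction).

E[X^2] = M′′(0) = 1056/25

M_X(t) = (4*e^(t)/5 + 1/5)^8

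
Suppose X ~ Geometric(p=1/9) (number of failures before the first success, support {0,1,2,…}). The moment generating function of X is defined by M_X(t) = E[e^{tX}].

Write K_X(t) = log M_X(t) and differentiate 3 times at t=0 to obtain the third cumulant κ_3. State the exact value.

κ_3 = D^3[K](0) = 1224

M_X(t) = 1/(9*(1 - 8*e^(t)/9))
K_X(t) = log M_X(t) = -log(1 - 8*e^(t)/9) - 2*log(3)
D^3[K](t) = (-576*e^(2*t) - 648*e^(t))/(512*e^(3*t) - 1728*e^(2*t) + 1944*e^(t) - 729)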